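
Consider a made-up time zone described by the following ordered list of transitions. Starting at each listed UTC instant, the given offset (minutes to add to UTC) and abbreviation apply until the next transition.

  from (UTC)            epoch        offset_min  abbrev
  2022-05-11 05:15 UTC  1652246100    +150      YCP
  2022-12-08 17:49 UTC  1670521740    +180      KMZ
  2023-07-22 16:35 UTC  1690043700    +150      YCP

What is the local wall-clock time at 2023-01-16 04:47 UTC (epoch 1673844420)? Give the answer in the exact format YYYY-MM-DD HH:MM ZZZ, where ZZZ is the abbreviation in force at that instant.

Query: 2023-01-16 04:47 UTC
Rule 2/3 (KMZ, +03:00): 2022-12-08 17:49 UTC ≤ query < 2023-07-22 16:35 UTC
4·60 + 47 + 180 = 467 min
467 = 0·1440 + 467; 467 = 7·60 + 47 → 07:47, same day
→ 2023-01-16 07:47 KMZ

2023-01-16 07:47 KMZ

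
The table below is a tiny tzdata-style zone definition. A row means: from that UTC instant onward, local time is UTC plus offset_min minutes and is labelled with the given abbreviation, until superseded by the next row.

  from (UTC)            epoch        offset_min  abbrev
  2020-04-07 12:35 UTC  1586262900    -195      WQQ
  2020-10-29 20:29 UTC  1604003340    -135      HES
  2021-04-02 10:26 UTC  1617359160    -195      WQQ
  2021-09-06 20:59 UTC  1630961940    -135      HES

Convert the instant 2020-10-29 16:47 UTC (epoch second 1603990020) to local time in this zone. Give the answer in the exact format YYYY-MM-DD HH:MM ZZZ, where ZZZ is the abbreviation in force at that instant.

Query: 2020-10-29 16:47 UTC
Rule 1/4 (WQQ, -03:15): 2020-04-07 12:35 UTC ≤ query < 2020-10-29 20:29 UTC
16·60 + 47 - 195 = 812 min
812 = 0·1440 + 812; 812 = 13·60 + 32 → 13:32, same day
→ 2020-10-29 13:32 WQQ

2020-10-29 13:32 WQQ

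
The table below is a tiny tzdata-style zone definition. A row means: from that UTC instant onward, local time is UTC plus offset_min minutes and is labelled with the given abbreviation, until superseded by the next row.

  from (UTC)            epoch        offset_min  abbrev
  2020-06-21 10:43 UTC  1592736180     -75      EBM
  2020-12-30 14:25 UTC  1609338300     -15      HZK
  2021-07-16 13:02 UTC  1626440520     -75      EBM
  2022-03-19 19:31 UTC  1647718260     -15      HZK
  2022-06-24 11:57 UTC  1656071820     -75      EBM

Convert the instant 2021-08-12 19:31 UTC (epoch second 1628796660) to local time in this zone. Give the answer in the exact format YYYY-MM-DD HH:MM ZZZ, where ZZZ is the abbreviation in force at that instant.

Query: 2021-08-12 19:31 UTC
Rule 3/5 (EBM, -01:15): 2021-07-16 13:02 UTC ≤ query < 2022-03-19 19:31 UTC
19·60 + 31 - 75 = 1096 min
1096 = 0·1440 + 1096; 1096 = 18·60 + 16 → 18:16, same day
→ 2021-08-12 18:16 EBM

2021-08-12 18:16 EBM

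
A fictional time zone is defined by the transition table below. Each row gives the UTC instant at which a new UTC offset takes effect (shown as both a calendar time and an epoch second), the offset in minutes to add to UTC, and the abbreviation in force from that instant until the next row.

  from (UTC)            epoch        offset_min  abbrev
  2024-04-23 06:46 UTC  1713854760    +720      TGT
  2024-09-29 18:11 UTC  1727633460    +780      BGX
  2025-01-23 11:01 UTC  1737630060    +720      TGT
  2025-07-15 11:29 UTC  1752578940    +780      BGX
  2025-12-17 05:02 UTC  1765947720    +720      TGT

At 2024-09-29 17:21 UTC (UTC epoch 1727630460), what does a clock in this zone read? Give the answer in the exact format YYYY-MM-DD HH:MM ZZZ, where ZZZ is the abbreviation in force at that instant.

2024-09-30 05:21 TGT

Query: 2024-09-29 17:21 UTC
Rule 1/5 (TGT, +12:00): 2024-04-23 06:46 UTC ≤ query < 2024-09-29 18:11 UTC
17·60 + 21 + 720 = 1761 min
1761 = 1·1440 + 321; 321 = 5·60 + 21 → 05:21, 2024-09-29 + 1 day = 2024-09-30
→ 2024-09-30 05:21 TGT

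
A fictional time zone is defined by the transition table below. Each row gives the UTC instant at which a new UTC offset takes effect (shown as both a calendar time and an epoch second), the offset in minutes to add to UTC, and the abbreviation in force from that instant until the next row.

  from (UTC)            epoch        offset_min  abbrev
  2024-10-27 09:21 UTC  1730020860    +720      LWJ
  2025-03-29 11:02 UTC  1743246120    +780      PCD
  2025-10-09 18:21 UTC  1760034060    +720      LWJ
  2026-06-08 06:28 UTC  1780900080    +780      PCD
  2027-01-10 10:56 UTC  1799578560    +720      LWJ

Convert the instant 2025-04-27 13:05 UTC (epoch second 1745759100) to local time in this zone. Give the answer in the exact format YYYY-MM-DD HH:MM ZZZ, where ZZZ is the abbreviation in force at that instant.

Query: 2025-04-27 13:05 UTC
Rule 2/5 (PCD, +13:00): 2025-03-29 11:02 UTC ≤ query < 2025-10-09 18:21 UTC
13·60 + 5 + 780 = 1565 min
1565 = 1·1440 + 125; 125 = 2·60 + 5 → 02:05, 2025-04-27 + 1 day = 2025-04-28
→ 2025-04-28 02:05 PCD

2025-04-28 02:05 PCD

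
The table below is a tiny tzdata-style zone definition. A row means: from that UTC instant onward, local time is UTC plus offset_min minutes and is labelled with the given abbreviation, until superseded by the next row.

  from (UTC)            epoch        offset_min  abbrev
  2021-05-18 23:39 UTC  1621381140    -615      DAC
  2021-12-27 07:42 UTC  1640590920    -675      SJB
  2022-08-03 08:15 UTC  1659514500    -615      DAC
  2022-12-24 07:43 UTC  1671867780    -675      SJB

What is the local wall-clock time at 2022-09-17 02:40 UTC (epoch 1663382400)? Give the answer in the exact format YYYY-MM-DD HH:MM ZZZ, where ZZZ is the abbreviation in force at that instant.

Query: 2022-09-17 02:40 UTC
Rule 3/4 (DAC, -10:15): 2022-08-03 08:15 UTC ≤ query < 2022-12-24 07:43 UTC
2·60 + 40 - 615 = -455 min
-455 = -1·1440 + 985; 985 = 16·60 + 25 → 16:25, 2022-09-17 - 1 day = 2022-09-16
→ 2022-09-16 16:25 DAC

2022-09-16 16:25 DAC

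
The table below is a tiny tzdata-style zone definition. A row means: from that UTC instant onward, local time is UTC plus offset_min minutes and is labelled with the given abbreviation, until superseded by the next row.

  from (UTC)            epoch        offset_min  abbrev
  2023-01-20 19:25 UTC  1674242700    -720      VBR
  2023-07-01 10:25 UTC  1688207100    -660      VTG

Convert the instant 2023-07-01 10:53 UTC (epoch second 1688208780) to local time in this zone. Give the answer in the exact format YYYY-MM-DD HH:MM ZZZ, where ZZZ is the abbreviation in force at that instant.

2023-06-30 23:53 VTG

Query: 2023-07-01 10:53 UTC
Rule 2/2 (VTG, -11:00): 2023-07-01 10:25 UTC ≤ query < +∞
10·60 + 53 - 660 = -7 min
-7 = -1·1440 + 1433; 1433 = 23·60 + 53 → 23:53, 2023-07-01 - 1 day = 2023-06-30
→ 2023-06-30 23:53 VTG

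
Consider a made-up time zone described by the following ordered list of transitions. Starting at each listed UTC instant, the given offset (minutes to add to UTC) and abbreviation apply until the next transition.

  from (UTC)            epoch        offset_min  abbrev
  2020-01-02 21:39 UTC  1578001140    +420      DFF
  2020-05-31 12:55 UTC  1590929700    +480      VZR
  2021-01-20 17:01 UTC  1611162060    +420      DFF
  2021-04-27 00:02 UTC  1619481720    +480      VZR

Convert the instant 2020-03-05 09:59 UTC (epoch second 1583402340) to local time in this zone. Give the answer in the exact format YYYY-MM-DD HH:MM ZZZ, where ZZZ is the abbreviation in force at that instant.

Query: 2020-03-05 09:59 UTC
Rule 1/4 (DFF, +07:00): 2020-01-02 21:39 UTC ≤ query < 2020-05-31 12:55 UTC
9·60 + 59 + 420 = 1019 min
1019 = 0·1440 + 1019; 1019 = 16·60 + 59 → 16:59, same day
→ 2020-03-05 16:59 DFF

2020-03-05 16:59 DFF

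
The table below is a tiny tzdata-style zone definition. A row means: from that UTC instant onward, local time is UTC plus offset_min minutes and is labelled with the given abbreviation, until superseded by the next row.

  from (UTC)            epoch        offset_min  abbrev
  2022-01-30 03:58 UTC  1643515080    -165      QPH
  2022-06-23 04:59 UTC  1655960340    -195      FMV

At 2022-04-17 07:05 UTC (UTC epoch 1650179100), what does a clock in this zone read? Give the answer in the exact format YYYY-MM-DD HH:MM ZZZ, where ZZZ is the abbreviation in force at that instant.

Query: 2022-04-17 07:05 UTC
Rule 1/2 (QPH, -02:45): 2022-01-30 03:58 UTC ≤ query < 2022-06-23 04:59 UTC
7·60 + 5 - 165 = 260 min
260 = 0·1440 + 260; 260 = 4·60 + 20 → 04:20, same day
→ 2022-04-17 04:20 QPH

2022-04-17 04:20 QPH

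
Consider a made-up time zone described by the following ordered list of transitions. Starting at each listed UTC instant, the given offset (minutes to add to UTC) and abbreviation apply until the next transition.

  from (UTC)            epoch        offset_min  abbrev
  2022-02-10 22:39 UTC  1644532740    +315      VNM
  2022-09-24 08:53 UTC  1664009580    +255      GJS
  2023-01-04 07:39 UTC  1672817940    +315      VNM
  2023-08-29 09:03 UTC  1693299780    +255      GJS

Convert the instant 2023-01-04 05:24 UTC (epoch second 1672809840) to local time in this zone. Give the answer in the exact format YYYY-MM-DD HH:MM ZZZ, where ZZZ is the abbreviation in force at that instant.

2023-01-04 09:39 GJS

Query: 2023-01-04 05:24 UTC
Rule 2/4 (GJS, +04:15): 2022-09-24 08:53 UTC ≤ query < 2023-01-04 07:39 UTC
5·60 + 24 + 255 = 579 min
579 = 0·1440 + 579; 579 = 9·60 + 39 → 09:39, same day
→ 2023-01-04 09:39 GJS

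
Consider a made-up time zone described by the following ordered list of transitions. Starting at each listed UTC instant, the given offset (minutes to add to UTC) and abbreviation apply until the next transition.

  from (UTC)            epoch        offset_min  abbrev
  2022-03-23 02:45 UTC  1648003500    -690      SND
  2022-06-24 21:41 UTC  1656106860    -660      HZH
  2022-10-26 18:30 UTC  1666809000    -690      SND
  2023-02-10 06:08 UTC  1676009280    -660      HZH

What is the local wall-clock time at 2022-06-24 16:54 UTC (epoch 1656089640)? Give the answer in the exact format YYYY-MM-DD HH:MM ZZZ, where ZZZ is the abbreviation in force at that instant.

2022-06-24 05:24 SND

Query: 2022-06-24 16:54 UTC
Rule 1/4 (SND, -11:30): 2022-03-23 02:45 UTC ≤ query < 2022-06-24 21:41 UTC
16·60 + 54 - 690 = 324 min
324 = 0·1440 + 324; 324 = 5·60 + 24 → 05:24, same day
→ 2022-06-24 05:24 SND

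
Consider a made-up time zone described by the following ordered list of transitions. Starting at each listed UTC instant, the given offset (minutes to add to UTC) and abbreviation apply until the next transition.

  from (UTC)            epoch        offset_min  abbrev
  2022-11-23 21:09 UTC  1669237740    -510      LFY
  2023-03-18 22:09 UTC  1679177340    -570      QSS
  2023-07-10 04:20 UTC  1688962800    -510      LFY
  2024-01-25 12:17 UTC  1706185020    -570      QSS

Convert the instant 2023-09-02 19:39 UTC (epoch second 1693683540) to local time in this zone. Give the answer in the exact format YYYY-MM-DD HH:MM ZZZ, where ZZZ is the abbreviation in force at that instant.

2023-09-02 11:09 LFY

Query: 2023-09-02 19:39 UTC
Rule 3/4 (LFY, -08:30): 2023-07-10 04:20 UTC ≤ query < 2024-01-25 12:17 UTC
19·60 + 39 - 510 = 669 min
669 = 0·1440 + 669; 669 = 11·60 + 9 → 11:09, same day
→ 2023-09-02 11:09 LFY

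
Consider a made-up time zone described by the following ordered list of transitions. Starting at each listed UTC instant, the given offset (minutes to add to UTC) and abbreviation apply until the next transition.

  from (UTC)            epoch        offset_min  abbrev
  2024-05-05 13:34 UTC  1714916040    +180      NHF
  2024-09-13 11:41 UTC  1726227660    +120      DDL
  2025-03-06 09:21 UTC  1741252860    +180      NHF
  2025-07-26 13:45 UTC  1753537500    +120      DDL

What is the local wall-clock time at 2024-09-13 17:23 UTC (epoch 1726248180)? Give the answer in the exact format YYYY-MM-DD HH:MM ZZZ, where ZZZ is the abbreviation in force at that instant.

2024-09-13 19:23 DDL

Query: 2024-09-13 17:23 UTC
Rule 2/4 (DDL, +02:00): 2024-09-13 11:41 UTC ≤ query < 2025-03-06 09:21 UTC
17·60 + 23 + 120 = 1163 min
1163 = 0·1440 + 1163; 1163 = 19·60 + 23 → 19:23, same day
→ 2024-09-13 19:23 DDL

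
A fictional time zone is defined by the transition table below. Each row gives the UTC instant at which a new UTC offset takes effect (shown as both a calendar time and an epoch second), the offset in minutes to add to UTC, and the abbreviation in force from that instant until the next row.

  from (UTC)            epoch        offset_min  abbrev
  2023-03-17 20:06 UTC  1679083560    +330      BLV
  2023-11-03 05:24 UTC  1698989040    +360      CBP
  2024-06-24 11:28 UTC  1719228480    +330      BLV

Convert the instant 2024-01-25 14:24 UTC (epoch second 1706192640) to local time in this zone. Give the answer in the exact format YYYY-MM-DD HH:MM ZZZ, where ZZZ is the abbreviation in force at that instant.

Query: 2024-01-25 14:24 UTC
Rule 2/3 (CBP, +06:00): 2023-11-03 05:24 UTC ≤ query < 2024-06-24 11:28 UTC
14·60 + 24 + 360 = 1224 min
1224 = 0·1440 + 1224; 1224 = 20·60 + 24 → 20:24, same day
→ 2024-01-25 20:24 CBP

2024-01-25 20:24 CBP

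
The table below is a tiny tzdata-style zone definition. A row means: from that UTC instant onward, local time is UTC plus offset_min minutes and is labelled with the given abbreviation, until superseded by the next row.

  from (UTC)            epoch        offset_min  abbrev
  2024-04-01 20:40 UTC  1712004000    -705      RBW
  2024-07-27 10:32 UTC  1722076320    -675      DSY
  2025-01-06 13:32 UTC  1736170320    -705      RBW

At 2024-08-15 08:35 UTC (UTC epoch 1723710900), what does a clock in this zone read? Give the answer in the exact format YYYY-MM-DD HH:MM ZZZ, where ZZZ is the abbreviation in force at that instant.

Query: 2024-08-15 08:35 UTC
Rule 2/3 (DSY, -11:15): 2024-07-27 10:32 UTC ≤ query < 2025-01-06 13:32 UTC
8·60 + 35 - 675 = -160 min
-160 = -1·1440 + 1280; 1280 = 21·60 + 20 → 21:20, 2024-08-15 - 1 day = 2024-08-14
→ 2024-08-14 21:20 DSY

2024-08-14 21:20 DSY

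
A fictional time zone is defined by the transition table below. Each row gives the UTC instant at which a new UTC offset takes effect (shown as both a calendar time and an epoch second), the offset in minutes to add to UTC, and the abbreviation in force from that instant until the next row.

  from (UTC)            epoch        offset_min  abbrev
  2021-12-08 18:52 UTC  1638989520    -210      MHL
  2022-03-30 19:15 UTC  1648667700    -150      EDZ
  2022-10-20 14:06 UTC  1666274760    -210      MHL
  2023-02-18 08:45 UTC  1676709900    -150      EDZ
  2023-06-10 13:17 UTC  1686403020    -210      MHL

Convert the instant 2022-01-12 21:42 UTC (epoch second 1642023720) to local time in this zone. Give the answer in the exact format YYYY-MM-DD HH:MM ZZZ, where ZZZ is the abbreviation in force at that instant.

2022-01-12 18:12 MHL

Query: 2022-01-12 21:42 UTC
Rule 1/5 (MHL, -03:30): 2021-12-08 18:52 UTC ≤ query < 2022-03-30 19:15 UTC
21·60 + 42 - 210 = 1092 min
1092 = 0·1440 + 1092; 1092 = 18·60 + 12 → 18:12, same day
→ 2022-01-12 18:12 MHL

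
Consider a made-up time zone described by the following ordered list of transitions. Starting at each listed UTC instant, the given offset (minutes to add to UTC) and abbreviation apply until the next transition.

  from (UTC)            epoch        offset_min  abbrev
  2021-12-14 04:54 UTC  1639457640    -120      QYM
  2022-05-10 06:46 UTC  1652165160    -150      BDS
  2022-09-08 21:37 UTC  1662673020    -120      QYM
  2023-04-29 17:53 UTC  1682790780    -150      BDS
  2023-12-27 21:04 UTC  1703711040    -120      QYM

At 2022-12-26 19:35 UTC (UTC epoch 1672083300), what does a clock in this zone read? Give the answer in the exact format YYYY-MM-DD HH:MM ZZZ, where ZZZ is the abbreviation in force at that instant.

Query: 2022-12-26 19:35 UTC
Rule 3/5 (QYM, -02:00): 2022-09-08 21:37 UTC ≤ query < 2023-04-29 17:53 UTC
19·60 + 35 - 120 = 1055 min
1055 = 0·1440 + 1055; 1055 = 17·60 + 35 → 17:35, same day
→ 2022-12-26 17:35 QYM

2022-12-26 17:35 QYM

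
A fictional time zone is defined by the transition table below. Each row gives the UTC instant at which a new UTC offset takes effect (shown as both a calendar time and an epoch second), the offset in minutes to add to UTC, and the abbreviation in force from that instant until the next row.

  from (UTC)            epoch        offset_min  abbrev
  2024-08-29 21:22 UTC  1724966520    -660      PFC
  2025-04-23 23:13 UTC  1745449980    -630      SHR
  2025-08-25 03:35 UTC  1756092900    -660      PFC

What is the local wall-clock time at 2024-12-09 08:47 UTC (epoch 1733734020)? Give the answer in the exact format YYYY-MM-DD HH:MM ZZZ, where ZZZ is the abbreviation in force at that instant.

Query: 2024-12-09 08:47 UTC
Rule 1/3 (PFC, -11:00): 2024-08-29 21:22 UTC ≤ query < 2025-04-23 23:13 UTC
8·60 + 47 - 660 = -133 min
-133 = -1·1440 + 1307; 1307 = 21·60 + 47 → 21:47, 2024-12-09 - 1 day = 2024-12-08
→ 2024-12-08 21:47 PFC

2024-12-08 21:47 PFC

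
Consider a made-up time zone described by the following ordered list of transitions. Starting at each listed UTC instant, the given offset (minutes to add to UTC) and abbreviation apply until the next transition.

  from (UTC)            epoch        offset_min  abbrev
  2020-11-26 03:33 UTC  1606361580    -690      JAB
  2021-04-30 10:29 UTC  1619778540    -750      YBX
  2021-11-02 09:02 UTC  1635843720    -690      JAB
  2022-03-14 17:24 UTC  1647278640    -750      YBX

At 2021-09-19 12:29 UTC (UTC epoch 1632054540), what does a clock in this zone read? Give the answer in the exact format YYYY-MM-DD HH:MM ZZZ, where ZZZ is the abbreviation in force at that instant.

Query: 2021-09-19 12:29 UTC
Rule 2/4 (YBX, -12:30): 2021-04-30 10:29 UTC ≤ query < 2021-11-02 09:02 UTC
12·60 + 29 - 750 = -1 min
-1 = -1·1440 + 1439; 1439 = 23·60 + 59 → 23:59, 2021-09-19 - 1 day = 2021-09-18
→ 2021-09-18 23:59 YBX

2021-09-18 23:59 YBX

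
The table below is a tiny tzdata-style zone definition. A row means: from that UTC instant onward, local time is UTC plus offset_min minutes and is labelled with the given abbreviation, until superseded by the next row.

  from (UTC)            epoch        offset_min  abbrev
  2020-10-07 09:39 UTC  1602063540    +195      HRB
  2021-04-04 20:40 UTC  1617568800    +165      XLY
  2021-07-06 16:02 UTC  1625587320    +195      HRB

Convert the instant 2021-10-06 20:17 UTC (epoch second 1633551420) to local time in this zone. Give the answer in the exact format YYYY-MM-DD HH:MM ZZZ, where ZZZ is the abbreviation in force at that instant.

2021-10-06 23:32 HRB

Query: 2021-10-06 20:17 UTC
Rule 3/3 (HRB, +03:15): 2021-07-06 16:02 UTC ≤ query < +∞
20·60 + 17 + 195 = 1412 min
1412 = 0·1440 + 1412; 1412 = 23·60 + 32 → 23:32, same day
→ 2021-10-06 23:32 HRB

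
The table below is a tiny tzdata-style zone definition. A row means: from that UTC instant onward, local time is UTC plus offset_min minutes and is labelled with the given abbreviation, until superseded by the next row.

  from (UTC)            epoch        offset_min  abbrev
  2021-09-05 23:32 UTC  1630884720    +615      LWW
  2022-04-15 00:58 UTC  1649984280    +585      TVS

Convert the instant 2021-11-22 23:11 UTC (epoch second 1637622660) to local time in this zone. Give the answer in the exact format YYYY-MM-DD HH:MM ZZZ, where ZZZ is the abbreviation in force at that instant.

Query: 2021-11-22 23:11 UTC
Rule 1/2 (LWW, +10:15): 2021-09-05 23:32 UTC ≤ query < 2022-04-15 00:58 UTC
23·60 + 11 + 615 = 2006 min
2006 = 1·1440 + 566; 566 = 9·60 + 26 → 09:26, 2021-11-22 + 1 day = 2021-11-23
→ 2021-11-23 09:26 LWW

2021-11-23 09:26 LWW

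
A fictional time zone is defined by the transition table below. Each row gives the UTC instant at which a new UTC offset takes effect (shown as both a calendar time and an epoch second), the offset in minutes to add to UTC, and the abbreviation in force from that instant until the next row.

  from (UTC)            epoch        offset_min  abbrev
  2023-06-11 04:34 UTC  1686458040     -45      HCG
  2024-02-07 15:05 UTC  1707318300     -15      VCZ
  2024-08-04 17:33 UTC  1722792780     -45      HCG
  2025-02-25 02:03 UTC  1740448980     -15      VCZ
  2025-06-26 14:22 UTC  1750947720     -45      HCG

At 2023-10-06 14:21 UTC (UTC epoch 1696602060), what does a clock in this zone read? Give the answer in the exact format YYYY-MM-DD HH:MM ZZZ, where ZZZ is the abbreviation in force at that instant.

Query: 2023-10-06 14:21 UTC
Rule 1/5 (HCG, -00:45): 2023-06-11 04:34 UTC ≤ query < 2024-02-07 15:05 UTC
14·60 + 21 - 45 = 816 min
816 = 0·1440 + 816; 816 = 13·60 + 36 → 13:36, same day
→ 2023-10-06 13:36 HCG

2023-10-06 13:36 HCG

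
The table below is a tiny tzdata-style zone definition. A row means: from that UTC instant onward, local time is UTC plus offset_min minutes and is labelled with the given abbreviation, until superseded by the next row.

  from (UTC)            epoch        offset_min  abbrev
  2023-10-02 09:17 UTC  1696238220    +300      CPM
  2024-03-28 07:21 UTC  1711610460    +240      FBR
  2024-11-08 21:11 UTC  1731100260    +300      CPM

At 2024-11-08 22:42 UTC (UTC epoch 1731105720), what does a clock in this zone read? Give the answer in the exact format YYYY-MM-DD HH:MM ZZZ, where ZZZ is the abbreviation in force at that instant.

2024-11-09 03:42 CPM

Query: 2024-11-08 22:42 UTC
Rule 3/3 (CPM, +05:00): 2024-11-08 21:11 UTC ≤ query < +∞
22·60 + 42 + 300 = 1662 min
1662 = 1·1440 + 222; 222 = 3·60 + 42 → 03:42, 2024-11-08 + 1 day = 2024-11-09
→ 2024-11-09 03:42 CPM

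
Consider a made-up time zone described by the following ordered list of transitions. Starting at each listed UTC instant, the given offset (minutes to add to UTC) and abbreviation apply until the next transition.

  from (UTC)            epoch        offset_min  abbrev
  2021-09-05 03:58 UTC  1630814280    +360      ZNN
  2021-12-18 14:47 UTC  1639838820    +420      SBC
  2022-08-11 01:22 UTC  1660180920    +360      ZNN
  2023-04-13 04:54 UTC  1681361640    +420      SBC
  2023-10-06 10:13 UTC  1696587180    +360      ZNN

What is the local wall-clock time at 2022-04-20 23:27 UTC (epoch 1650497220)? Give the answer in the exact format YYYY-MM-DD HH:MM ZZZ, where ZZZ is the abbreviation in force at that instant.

Query: 2022-04-20 23:27 UTC
Rule 2/5 (SBC, +07:00): 2021-12-18 14:47 UTC ≤ query < 2022-08-11 01:22 UTC
23·60 + 27 + 420 = 1827 min
1827 = 1·1440 + 387; 387 = 6·60 + 27 → 06:27, 2022-04-20 + 1 day = 2022-04-21
→ 2022-04-21 06:27 SBC

2022-04-21 06:27 SBC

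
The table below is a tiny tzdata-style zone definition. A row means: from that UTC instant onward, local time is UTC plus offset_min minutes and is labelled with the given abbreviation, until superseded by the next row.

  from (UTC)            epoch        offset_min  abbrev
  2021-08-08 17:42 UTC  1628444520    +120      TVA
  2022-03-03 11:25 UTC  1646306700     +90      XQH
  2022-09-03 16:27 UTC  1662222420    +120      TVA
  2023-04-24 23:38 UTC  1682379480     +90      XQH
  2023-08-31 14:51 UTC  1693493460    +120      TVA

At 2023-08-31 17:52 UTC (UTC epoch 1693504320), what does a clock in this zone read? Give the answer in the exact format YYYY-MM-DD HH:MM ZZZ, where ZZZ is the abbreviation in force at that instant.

Query: 2023-08-31 17:52 UTC
Rule 5/5 (TVA, +02:00): 2023-08-31 14:51 UTC ≤ query < +∞
17·60 + 52 + 120 = 1192 min
1192 = 0·1440 + 1192; 1192 = 19·60 + 52 → 19:52, same day
→ 2023-08-31 19:52 TVA

2023-08-31 19:52 TVA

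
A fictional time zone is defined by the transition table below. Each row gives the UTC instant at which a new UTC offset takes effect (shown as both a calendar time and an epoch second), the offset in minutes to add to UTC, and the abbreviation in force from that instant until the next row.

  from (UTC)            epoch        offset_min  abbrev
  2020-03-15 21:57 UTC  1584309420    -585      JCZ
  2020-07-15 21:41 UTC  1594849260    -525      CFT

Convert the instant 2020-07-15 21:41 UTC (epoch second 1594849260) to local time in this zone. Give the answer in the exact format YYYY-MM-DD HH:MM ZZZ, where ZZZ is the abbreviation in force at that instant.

2020-07-15 12:56 CFT

Query: 2020-07-15 21:41 UTC
Rule 2/2 (CFT, -08:45): 2020-07-15 21:41 UTC ≤ query < +∞
21·60 + 41 - 525 = 776 min
776 = 0·1440 + 776; 776 = 12·60 + 56 → 12:56, same day
→ 2020-07-15 12:56 CFT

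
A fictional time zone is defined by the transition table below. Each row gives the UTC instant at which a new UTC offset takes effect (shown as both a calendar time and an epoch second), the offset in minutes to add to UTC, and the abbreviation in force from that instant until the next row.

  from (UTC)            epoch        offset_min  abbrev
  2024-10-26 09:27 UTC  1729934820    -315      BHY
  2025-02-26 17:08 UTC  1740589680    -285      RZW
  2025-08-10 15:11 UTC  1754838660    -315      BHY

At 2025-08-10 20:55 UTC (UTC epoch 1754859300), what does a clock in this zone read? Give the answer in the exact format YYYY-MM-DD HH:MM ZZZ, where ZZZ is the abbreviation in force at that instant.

Query: 2025-08-10 20:55 UTC
Rule 3/3 (BHY, -05:15): 2025-08-10 15:11 UTC ≤ query < +∞
20·60 + 55 - 315 = 940 min
940 = 0·1440 + 940; 940 = 15·60 + 40 → 15:40, same day
→ 2025-08-10 15:40 BHY

2025-08-10 15:40 BHY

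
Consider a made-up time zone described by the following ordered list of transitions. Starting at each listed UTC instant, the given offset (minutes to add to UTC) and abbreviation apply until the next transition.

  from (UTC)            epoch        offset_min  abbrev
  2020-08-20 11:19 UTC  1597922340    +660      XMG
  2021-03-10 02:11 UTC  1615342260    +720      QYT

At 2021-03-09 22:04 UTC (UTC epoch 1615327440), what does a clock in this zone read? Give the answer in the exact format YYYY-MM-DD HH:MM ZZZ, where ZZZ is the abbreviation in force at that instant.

2021-03-10 09:04 XMG

Query: 2021-03-09 22:04 UTC
Rule 1/2 (XMG, +11:00): 2020-08-20 11:19 UTC ≤ query < 2021-03-10 02:11 UTC
22·60 + 4 + 660 = 1984 min
1984 = 1·1440 + 544; 544 = 9·60 + 4 → 09:04, 2021-03-09 + 1 day = 2021-03-10
→ 2021-03-10 09:04 XMG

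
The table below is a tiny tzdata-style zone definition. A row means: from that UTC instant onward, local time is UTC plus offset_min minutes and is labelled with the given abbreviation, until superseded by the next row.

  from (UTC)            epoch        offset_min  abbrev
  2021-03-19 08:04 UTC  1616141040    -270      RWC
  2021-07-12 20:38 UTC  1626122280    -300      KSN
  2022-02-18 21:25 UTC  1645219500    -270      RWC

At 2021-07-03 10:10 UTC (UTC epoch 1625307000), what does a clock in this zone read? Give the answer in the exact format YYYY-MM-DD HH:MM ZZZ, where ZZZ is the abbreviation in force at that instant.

Query: 2021-07-03 10:10 UTC
Rule 1/3 (RWC, -04:30): 2021-03-19 08:04 UTC ≤ query < 2021-07-12 20:38 UTC
10·60 + 10 - 270 = 340 min
340 = 0·1440 + 340; 340 = 5·60 + 40 → 05:40, same day
→ 2021-07-03 05:40 RWC

2021-07-03 05:40 RWC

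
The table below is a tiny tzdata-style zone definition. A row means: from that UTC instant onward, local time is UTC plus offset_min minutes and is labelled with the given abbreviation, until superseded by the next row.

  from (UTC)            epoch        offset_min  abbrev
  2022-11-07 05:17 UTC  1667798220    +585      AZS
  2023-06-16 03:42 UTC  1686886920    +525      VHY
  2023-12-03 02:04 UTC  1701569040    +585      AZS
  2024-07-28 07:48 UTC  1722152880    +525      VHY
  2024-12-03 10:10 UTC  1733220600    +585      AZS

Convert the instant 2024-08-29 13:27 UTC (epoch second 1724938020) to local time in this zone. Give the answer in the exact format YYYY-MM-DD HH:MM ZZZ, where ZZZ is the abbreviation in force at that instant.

Query: 2024-08-29 13:27 UTC
Rule 4/5 (VHY, +08:45): 2024-07-28 07:48 UTC ≤ query < 2024-12-03 10:10 UTC
13·60 + 27 + 525 = 1332 min
1332 = 0·1440 + 1332; 1332 = 22·60 + 12 → 22:12, same day
→ 2024-08-29 22:12 VHY

2024-08-29 22:12 VHY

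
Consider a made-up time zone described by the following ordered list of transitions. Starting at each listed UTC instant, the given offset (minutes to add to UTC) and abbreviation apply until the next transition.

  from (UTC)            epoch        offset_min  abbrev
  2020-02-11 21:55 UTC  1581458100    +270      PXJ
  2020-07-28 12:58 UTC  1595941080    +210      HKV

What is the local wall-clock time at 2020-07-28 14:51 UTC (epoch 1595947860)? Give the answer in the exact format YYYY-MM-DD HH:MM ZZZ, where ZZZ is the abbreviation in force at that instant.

2020-07-28 18:21 HKV

Query: 2020-07-28 14:51 UTC
Rule 2/2 (HKV, +03:30): 2020-07-28 12:58 UTC ≤ query < +∞
14·60 + 51 + 210 = 1101 min
1101 = 0·1440 + 1101; 1101 = 18·60 + 21 → 18:21, same day
→ 2020-07-28 18:21 HKV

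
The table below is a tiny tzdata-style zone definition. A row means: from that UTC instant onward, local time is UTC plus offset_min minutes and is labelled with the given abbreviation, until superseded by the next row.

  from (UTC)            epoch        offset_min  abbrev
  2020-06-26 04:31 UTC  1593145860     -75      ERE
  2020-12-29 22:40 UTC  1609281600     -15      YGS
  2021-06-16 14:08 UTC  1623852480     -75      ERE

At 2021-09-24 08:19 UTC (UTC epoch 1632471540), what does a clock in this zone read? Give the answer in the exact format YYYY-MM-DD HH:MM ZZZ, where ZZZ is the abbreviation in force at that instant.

Query: 2021-09-24 08:19 UTC
Rule 3/3 (ERE, -01:15): 2021-06-16 14:08 UTC ≤ query < +∞
8·60 + 19 - 75 = 424 min
424 = 0·1440 + 424; 424 = 7·60 + 4 → 07:04, same day
→ 2021-09-24 07:04 ERE

2021-09-24 07:04 ERE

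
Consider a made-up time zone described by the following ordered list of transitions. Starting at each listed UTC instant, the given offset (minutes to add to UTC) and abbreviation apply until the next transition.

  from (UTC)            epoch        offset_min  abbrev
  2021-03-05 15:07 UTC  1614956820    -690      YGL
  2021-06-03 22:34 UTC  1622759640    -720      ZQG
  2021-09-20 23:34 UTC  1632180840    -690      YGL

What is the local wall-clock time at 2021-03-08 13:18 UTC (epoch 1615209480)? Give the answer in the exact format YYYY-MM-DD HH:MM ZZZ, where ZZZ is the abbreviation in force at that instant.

Query: 2021-03-08 13:18 UTC
Rule 1/3 (YGL, -11:30): 2021-03-05 15:07 UTC ≤ query < 2021-06-03 22:34 UTC
13·60 + 18 - 690 = 108 min
108 = 0·1440 + 108; 108 = 1·60 + 48 → 01:48, same day
→ 2021-03-08 01:48 YGL

2021-03-08 01:48 YGL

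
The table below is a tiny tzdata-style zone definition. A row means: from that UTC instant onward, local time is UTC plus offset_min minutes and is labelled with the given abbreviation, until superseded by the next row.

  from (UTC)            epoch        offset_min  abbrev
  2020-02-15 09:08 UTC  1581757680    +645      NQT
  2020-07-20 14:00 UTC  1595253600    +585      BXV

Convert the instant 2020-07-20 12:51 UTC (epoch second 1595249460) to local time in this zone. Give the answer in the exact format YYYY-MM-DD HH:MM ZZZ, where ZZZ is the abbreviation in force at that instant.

2020-07-20 23:36 NQT

Query: 2020-07-20 12:51 UTC
Rule 1/2 (NQT, +10:45): 2020-02-15 09:08 UTC ≤ query < 2020-07-20 14:00 UTC
12·60 + 51 + 645 = 1416 min
1416 = 0·1440 + 1416; 1416 = 23·60 + 36 → 23:36, same day
→ 2020-07-20 23:36 NQT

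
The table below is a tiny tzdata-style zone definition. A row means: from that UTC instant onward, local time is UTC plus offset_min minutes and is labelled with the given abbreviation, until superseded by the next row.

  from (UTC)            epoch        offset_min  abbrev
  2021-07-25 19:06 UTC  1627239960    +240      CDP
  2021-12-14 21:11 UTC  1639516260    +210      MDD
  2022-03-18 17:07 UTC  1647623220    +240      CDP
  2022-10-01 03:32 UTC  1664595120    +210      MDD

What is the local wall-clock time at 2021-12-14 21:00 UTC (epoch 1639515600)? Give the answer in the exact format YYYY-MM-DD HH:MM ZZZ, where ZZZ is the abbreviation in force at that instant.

2021-12-15 01:00 CDP

Query: 2021-12-14 21:00 UTC
Rule 1/4 (CDP, +04:00): 2021-07-25 19:06 UTC ≤ query < 2021-12-14 21:11 UTC
21·60 + 0 + 240 = 1500 min
1500 = 1·1440 + 60; 60 = 1·60 + 0 → 01:00, 2021-12-14 + 1 day = 2021-12-15
→ 2021-12-15 01:00 CDP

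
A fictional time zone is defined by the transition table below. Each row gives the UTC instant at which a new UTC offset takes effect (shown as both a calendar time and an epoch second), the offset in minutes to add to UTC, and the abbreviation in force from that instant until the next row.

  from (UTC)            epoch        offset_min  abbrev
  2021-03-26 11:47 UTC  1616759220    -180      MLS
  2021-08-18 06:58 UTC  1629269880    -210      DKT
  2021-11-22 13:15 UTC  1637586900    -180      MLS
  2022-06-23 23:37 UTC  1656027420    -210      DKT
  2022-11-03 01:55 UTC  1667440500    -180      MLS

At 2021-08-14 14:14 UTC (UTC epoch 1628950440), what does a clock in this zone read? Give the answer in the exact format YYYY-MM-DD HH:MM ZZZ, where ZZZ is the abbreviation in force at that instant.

Query: 2021-08-14 14:14 UTC
Rule 1/5 (MLS, -03:00): 2021-03-26 11:47 UTC ≤ query < 2021-08-18 06:58 UTC
14·60 + 14 - 180 = 674 min
674 = 0·1440 + 674; 674 = 11·60 + 14 → 11:14, same day
→ 2021-08-14 11:14 MLS

2021-08-14 11:14 MLS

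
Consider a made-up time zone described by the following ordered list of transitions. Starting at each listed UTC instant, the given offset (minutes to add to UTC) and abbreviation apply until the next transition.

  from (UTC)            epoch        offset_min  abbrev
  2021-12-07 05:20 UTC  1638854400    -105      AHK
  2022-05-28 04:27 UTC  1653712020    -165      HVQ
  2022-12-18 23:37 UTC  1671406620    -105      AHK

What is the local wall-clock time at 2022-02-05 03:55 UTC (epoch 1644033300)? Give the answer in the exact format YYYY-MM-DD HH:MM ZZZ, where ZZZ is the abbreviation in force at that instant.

Query: 2022-02-05 03:55 UTC
Rule 1/3 (AHK, -01:45): 2021-12-07 05:20 UTC ≤ query < 2022-05-28 04:27 UTC
3·60 + 55 - 105 = 130 min
130 = 0·1440 + 130; 130 = 2·60 + 10 → 02:10, same day
→ 2022-02-05 02:10 AHK

2022-02-05 02:10 AHK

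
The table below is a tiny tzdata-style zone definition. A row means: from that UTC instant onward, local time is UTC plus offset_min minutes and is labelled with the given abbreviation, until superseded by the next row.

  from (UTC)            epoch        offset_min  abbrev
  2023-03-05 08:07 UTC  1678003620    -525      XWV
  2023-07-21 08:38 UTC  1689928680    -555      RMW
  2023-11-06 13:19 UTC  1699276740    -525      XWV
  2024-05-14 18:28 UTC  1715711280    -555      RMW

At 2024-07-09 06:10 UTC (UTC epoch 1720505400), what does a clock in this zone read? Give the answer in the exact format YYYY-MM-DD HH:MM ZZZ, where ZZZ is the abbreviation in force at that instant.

2024-07-08 20:55 RMW

Query: 2024-07-09 06:10 UTC
Rule 4/4 (RMW, -09:15): 2024-05-14 18:28 UTC ≤ query < +∞
6·60 + 10 - 555 = -185 min
-185 = -1·1440 + 1255; 1255 = 20·60 + 55 → 20:55, 2024-07-09 - 1 day = 2024-07-08
→ 2024-07-08 20:55 RMW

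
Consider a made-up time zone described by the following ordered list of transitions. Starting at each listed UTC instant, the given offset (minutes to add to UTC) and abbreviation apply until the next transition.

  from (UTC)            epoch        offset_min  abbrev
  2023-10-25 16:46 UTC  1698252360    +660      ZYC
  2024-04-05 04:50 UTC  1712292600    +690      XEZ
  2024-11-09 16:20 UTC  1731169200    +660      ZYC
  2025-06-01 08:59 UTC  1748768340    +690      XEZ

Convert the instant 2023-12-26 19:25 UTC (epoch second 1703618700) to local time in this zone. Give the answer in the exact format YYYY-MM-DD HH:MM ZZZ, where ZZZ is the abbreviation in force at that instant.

2023-12-27 06:25 ZYC

Query: 2023-12-26 19:25 UTC
Rule 1/4 (ZYC, +11:00): 2023-10-25 16:46 UTC ≤ query < 2024-04-05 04:50 UTC
19·60 + 25 + 660 = 1825 min
1825 = 1·1440 + 385; 385 = 6·60 + 25 → 06:25, 2023-12-26 + 1 day = 2023-12-27
→ 2023-12-27 06:25 ZYC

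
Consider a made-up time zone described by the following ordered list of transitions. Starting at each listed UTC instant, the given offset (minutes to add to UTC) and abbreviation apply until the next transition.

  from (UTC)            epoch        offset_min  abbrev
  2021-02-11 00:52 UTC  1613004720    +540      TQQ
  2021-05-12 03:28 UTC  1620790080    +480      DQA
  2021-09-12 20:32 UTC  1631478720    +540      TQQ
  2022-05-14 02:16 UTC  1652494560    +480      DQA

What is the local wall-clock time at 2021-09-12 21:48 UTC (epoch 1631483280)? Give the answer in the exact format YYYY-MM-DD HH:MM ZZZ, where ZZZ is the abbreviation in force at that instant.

Query: 2021-09-12 21:48 UTC
Rule 3/4 (TQQ, +09:00): 2021-09-12 20:32 UTC ≤ query < 2022-05-14 02:16 UTC
21·60 + 48 + 540 = 1848 min
1848 = 1·1440 + 408; 408 = 6·60 + 48 → 06:48, 2021-09-12 + 1 day = 2021-09-13
→ 2021-09-13 06:48 TQQ

2021-09-13 06:48 TQQ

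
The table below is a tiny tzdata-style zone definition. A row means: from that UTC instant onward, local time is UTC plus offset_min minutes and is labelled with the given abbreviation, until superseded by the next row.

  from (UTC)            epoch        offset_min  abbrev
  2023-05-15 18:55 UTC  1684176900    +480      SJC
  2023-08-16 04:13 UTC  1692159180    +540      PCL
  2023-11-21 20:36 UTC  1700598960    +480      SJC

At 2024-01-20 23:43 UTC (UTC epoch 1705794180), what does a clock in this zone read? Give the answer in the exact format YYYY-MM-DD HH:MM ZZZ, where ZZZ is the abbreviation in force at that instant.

2024-01-21 07:43 SJC

Query: 2024-01-20 23:43 UTC
Rule 3/3 (SJC, +08:00): 2023-11-21 20:36 UTC ≤ query < +∞
23·60 + 43 + 480 = 1903 min
1903 = 1·1440 + 463; 463 = 7·60 + 43 → 07:43, 2024-01-20 + 1 day = 2024-01-21
→ 2024-01-21 07:43 SJC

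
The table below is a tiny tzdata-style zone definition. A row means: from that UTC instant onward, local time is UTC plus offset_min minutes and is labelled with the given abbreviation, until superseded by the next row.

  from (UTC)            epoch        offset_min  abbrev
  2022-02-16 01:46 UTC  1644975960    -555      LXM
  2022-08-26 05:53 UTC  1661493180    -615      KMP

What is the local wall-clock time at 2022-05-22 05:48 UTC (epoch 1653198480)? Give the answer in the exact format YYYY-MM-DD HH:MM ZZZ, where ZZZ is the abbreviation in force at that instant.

2022-05-21 20:33 LXM

Query: 2022-05-22 05:48 UTC
Rule 1/2 (LXM, -09:15): 2022-02-16 01:46 UTC ≤ query < 2022-08-26 05:53 UTC
5·60 + 48 - 555 = -207 min
-207 = -1·1440 + 1233; 1233 = 20·60 + 33 → 20:33, 2022-05-22 - 1 day = 2022-05-21
→ 2022-05-21 20:33 LXM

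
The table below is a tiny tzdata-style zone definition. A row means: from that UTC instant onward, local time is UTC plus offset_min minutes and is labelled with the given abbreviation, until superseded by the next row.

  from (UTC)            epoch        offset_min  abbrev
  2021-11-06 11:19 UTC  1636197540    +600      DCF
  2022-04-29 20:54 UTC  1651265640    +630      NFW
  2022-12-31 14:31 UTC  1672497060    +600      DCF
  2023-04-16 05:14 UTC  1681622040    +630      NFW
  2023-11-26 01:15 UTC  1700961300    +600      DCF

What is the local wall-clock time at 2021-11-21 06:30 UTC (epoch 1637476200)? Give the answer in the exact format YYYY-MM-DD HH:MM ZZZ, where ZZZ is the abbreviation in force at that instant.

2021-11-21 16:30 DCF

Query: 2021-11-21 06:30 UTC
Rule 1/5 (DCF, +10:00): 2021-11-06 11:19 UTC ≤ query < 2022-04-29 20:54 UTC
6·60 + 30 + 600 = 990 min
990 = 0·1440 + 990; 990 = 16·60 + 30 → 16:30, same day
→ 2021-11-21 16:30 DCF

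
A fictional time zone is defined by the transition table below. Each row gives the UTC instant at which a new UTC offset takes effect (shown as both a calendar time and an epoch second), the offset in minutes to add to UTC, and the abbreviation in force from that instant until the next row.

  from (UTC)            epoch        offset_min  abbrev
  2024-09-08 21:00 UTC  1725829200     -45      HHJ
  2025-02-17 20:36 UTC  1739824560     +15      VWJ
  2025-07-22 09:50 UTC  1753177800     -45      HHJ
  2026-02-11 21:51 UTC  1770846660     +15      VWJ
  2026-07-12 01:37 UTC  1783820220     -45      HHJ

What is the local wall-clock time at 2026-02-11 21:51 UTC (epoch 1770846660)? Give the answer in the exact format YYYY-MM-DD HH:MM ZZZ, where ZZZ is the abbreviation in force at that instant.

2026-02-11 22:06 VWJ

Query: 2026-02-11 21:51 UTC
Rule 4/5 (VWJ, +00:15): 2026-02-11 21:51 UTC ≤ query < 2026-07-12 01:37 UTC
21·60 + 51 + 15 = 1326 min
1326 = 0·1440 + 1326; 1326 = 22·60 + 6 → 22:06, same day
→ 2026-02-11 22:06 VWJ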